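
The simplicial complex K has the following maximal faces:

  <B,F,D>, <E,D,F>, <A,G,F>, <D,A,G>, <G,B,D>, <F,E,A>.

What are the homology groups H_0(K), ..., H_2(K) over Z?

H_0 = Z,  H_1 = Z,  H_2 = 0.

We work with the vertex ordering A < B < D < E < F < G. The simplices of K, each written with vertices in increasing order, are:

  0-simplices (6): A, B, D, E, F, G
  1-simplices (12): AD, AE, AF, AG, BD, BF, BG, DE, DF, DG, EF, FG
  2-simplices (6): ADG, AEF, AFG, BDF, BDG, DEF

giving chain groups C_0 ≅ Z^6, C_1 ≅ Z^12, C_2 ≅ Z^6.

Boundary ∂_1: C_1 → C_0 is given by ∂[p,q] = [q] − [p]. For instance
  ∂AE = E − A.
As a 6×12 matrix over Z this has rank 5, with invariant factors (1,1,1,1,1).

Boundary ∂_2: C_2 → C_1 sends each 2-simplex [p,q,r] to [q,r] − [p,r] + [p,q]. For instance
  ∂ADG = DG − AG + AD,
  ∂DEF = EF − DF + DE.
This gives a 12×6 integer matrix of rank 6; reducing to Smith normal form yields diagonal entries (1,1,1,1,1,1).

Now H_k = ker ∂_k / im ∂_{k+1}, so:

  H_0: rank C_0 − rank ∂_1 = 6 − 5 = 1, and the invariant factors of ∂_1 are all 1, so H_0 ≅ Z.
  H_1: rank ker ∂_1 − rank ∂_2 = (12 − 5) − 6 = 1, and the invariant factors of ∂_2 are all 1, so H_1 ≅ Z.
  H_2: rank ker ∂_2 − rank ∂_3 = (6 − 6) − 0 = 0, and there is no ∂_3, so H_2 ≅ 0.

(K is a triangulation of the cylinder S^1 x I.)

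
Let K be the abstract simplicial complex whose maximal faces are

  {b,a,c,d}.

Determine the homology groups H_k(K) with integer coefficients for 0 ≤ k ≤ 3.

Take the total order a < b < c < d on the vertex set. Then K (dimension 3) consists of the simplices:

  0-simplices (4): a, b, c, d
  1-simplices (6): ab, ac, ad, bc, bd, cd
  2-simplices (4): abc, abd, acd, bcd
  3-simplices (1): abcd

so the chain groups are C_0 ≅ Z^4, C_1 ≅ Z^6, C_2 ≅ Z^4, C_3 ≅ Z^1.

The boundary map ∂_1: C_1 → C_0 is given by ∂[p,q] = [q] − [p]. For instance
  ∂ab = b − a.
As a 4×6 matrix over Z this has rank 3, with invariant factors (1,1,1).

Boundary ∂_2: C_2 → C_1 acts by ∂[p,q,r] = [q,r] − [p,r] + [p,q]. For instance
  ∂abd = bd − ad + ab,
  ∂bcd = cd − bd + bc.
The resulting 6×4 matrix has rank 3, and its Smith normal form has invariant factors (1,1,1).

∂_3: C_3 → C_2 sends each 3-simplex σ to the alternating sum Σ_i (−1)^i (σ with its i-th vertex removed). For instance
  ∂abcd = bcd − acd + abd − abc.
The resulting 4×1 matrix has rank 1, and its Smith normal form has invariant factors (1).

Now H_k = ker ∂_k / im ∂_{k+1}, so:

  H_0: rank C_0 − rank ∂_1 = 4 − 3 = 1, and the invariant factors of ∂_1 are all 1, so H_0 = Z.
  H_1: rank ker ∂_1 − rank ∂_2 = (6 − 3) − 3 = 0, and the invariant factors of ∂_2 are all 1, so H_1 = 0.
  H_2: rank ker ∂_2 − rank ∂_3 = (4 − 3) − 1 = 0, and the invariant factors of ∂_3 are all 1, so H_2 = 0.
  H_3: rank ker ∂_3 − rank ∂_4 = (1 − 1) − 0 = 0, and there is no ∂_4, so H_3 = 0.

As a check, the Euler characteristic is 4 − 6 + 4 − 1 = 1, which agrees with 1 − 0 + 0 − 0 = 1.
(K is a triangulation of the 3-simplex.)

H_0 = Z,  H_1 = 0,  H_2 = 0,  H_3 = 0.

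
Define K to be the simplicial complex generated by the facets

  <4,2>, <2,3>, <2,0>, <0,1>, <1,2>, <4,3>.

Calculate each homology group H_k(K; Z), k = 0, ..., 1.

H_0 = Z,  H_1 = Z^2.

Fix the vertex order 0 < 1 < 2 < 3 < 4 and write every simplex with vertices in increasing order. Then dim K = 1 and the simplices of K are:

  0-simplices (5): [0], [1], [2], [3], [4]
  1-simplices (6): [0,1], [0,2], [1,2], [2,3], [2,4], [3,4]

so the chain groups are C_0 ≅ Z^5, C_1 ≅ Z^6.

Boundary ∂_1: C_1 → C_0 sends each edge [p,q] (with p < q) to q − p. For instance
  ∂[0,2] = [2] − [0].
As a 5×6 matrix over Z this has rank 4, with invariant factors (1,1,1,1).

Reading off H_k = ker ∂_k / im ∂_{k+1}:

  H_0: rank C_0 − rank ∂_1 = 5 − 4 = 1, and the invariant factors of ∂_1 are all 1, so H_0 ≅ Z.
  H_1: rank ker ∂_1 − rank ∂_2 = (6 − 4) − 0 = 2, and there is no ∂_2, so H_1 ≅ Z^2.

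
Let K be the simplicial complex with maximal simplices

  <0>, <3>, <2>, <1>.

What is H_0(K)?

Order the vertices as 0 < 1 < 2 < 3. Listing each simplex with vertices in this order, K has dimension 0 with simplices:

  0-simplices (4): [0], [1], [2], [3]

giving chain groups C_0 ≅ Z^4.

From H_k ≅ ker(∂_k) / im(∂_{k+1}) we obtain:

  H_0: rank C_0 − rank ∂_1 = 4 − 0 = 4, and there is no ∂_1, so H_0 = Z^4.

(K is a triangulation of a set of 4 points.)

H_0 ≅ Z^4.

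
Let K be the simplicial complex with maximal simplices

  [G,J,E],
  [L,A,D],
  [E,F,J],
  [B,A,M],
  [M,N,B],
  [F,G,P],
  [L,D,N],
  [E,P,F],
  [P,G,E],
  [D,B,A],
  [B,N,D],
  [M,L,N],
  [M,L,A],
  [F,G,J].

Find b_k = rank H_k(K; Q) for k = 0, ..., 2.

b_0 = 2, b_1 = 0, b_2 = 2.

We work with the vertex ordering A < B < D < E < F < G < J < L < M < N < P. The simplices of K, each written with vertices in increasing order, are:

  0-simplices (11): A, B, D, E, F, G, J, L, M, N, P
  1-simplices (21): AB, AD, AL, AM, BD, BM, BN, DL, DN, EF, EG, EJ, EP, FG, FJ, FP, GJ, GP, LM, LN, MN
  2-simplices (14): ABD, ABM, ADL, ALM, BDN, BMN, DLN, EFJ, EFP, EGJ, EGP, FGJ, FGP, LMN

giving chain groups C_0 ≅ Z^11, C_1 ≅ Z^21, C_2 ≅ Z^14.

Boundary ∂_1: C_1 → C_0 sends each edge [p,q] (with p < q) to q − p. For instance
  ∂AD = D − A.
As a 11×21 matrix over Z this has rank 9, with invariant factors (1,1,1,1,1,1,1,1,1).

The boundary map ∂_2: C_2 → C_1 acts by ∂[p,q,r] = [q,r] − [p,r] + [p,q]. For instance
  ∂BDN = DN − BN + BD,
  ∂FGP = GP − FP + FG.
As a 21×14 matrix over Z this has rank 12, with invariant factors (1,1,1,1,1,1,1,1,1,1,1,1).

Now H_k = ker ∂_k / im ∂_{k+1}, so:

  H_0: rank C_0 − rank ∂_1 = 11 − 9 = 2, and the invariant factors of ∂_1 are all 1, so H_0 = Z^2.
  H_1: rank ker ∂_1 − rank ∂_2 = (21 − 9) − 12 = 0, and the invariant factors of ∂_2 are all 1, so H_1 = 0.
  H_2: rank ker ∂_2 − rank ∂_3 = (14 − 12) − 0 = 2, and there is no ∂_3, so H_2 = Z^2.

Hence the Betti numbers are b_0 = 2, b_1 = 0, b_2 = 2.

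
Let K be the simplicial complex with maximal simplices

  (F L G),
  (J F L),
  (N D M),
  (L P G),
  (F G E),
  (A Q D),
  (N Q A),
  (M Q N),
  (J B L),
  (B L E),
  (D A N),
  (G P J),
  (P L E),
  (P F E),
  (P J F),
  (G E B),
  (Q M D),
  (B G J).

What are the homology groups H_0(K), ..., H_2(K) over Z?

Fix the vertex order A < B < D < E < F < G < J < L < M < N < P < Q and write every simplex with vertices in increasing order. Then dim K = 2 and the simplices of K are:

  0-simplices (12): A, B, D, E, F, G, J, L, M, N, P, Q
  1-simplices (27): AD, AN, AQ, BE, BG, BJ, BL, DM, DN, DQ, EF, EG, EL, EP, FG, FJ, FL, FP, GJ, GL, GP, JL, JP, LP, MN, MQ, NQ
  2-simplices (18): ADN, ADQ, ANQ, BEG, BEL, BGJ, BJL, DMN, DMQ, EFG, EFP, ELP, FGL, FJL, FJP, GJP, GLP, MNQ

Hence C_0 ≅ Z^12, C_1 ≅ Z^27, C_2 ≅ Z^18.

The boundary map ∂_1: C_1 → C_0 maps an edge to its endpoints' difference, ∂[p,q] = q − p. For instance
  ∂FJ = J − F.
This gives a 12×27 integer matrix of rank 10; reducing to Smith normal form yields diagonal entries (1,1,1,1,1,1,1,1,1,1).

∂_2: C_2 → C_1 acts by ∂[p,q,r] = [q,r] − [p,r] + [p,q]. For instance
  ∂ELP = LP − EP + EL,
  ∂MNQ = NQ − MQ + MN.
The 27×18 boundary matrix has rank 17 and Smith normal form diag(1,1,1,1,1,1,1,1,1,1,1,1,1,1,1,1,2).

Computing H_k = (kernel of ∂_k) / (image of ∂_{k+1}):

  H_0: rank C_0 − rank ∂_1 = 12 − 10 = 2, and the invariant factors of ∂_1 are all 1, so H_0 ≅ Z^2.
  H_1: rank ker ∂_1 − rank ∂_2 = (27 − 10) − 17 = 0, and ∂_2 has invariant factor 2 > 1, so H_1 ≅ Z/2.
  H_2: rank ker ∂_2 − rank ∂_3 = (18 − 17) − 0 = 1, and there is no ∂_3, so H_2 ≅ Z.

As a check, the Euler characteristic is 12 − 27 + 18 = 3, which agrees with 2 − 0 + 1 = 3.

H_0 ≅ Z^2,  H_1 ≅ Z/2,  H_2 ≅ Z.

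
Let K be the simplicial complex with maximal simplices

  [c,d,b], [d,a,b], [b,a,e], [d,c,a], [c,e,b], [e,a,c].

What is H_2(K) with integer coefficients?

H_2 ≅ Z.

Fix the vertex order a < b < c < d < e and write every simplex with vertices in increasing order. Then dim K = 2 and the simplices of K are:

  0-simplices (5): a, b, c, d, e
  1-simplices (9): ab, ac, ad, ae, bc, bd, be, cd, ce
  2-simplices (6): abd, abe, acd, ace, bcd, bce

giving chain groups C_0 ≅ Z^5, C_1 ≅ Z^9, C_2 ≅ Z^6.

Boundary ∂_1: C_1 → C_0 maps an edge to its endpoints' difference, ∂[p,q] = q − p. For instance
  ∂ae = e − a.
The resulting 5×9 matrix has rank 4, and its Smith normal form has invariant factors (1,1,1,1).

∂_2: C_2 → C_1 sends each 2-simplex [p,q,r] to [q,r] − [p,r] + [p,q]. For instance
  ∂bcd = cd − bd + bc,
  ∂acd = cd − ad + ac.
The 9×6 boundary matrix has rank 5 and Smith normal form diag(1,1,1,1,1).

From H_k ≅ ker(∂_k) / im(∂_{k+1}) we obtain:

  H_2: rank ker ∂_2 − rank ∂_3 = (6 − 5) − 0 = 1, and there is no ∂_3, so H_2 ≅ Z.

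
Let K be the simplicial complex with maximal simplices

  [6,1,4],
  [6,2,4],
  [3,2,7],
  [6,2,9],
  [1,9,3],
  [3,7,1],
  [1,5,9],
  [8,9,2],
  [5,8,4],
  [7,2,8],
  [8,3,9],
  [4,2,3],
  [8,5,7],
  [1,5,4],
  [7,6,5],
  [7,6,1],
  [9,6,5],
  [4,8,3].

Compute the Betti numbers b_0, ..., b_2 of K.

Fix the vertex order 1 < 2 < 3 < 4 < 5 < 6 < 7 < 8 < 9 and write every simplex with vertices in increasing order. Then dim K = 2 and the simplices of K are:

  0-simplices (9): [1], [2], [3], [4], [5], [6], [7], [8], [9]
  1-simplices (27): (27 of them)
  2-simplices (18): [1,3,7], [1,3,9], [1,4,5], [1,4,6], [1,5,9], [1,6,7], [2,3,4], [2,3,7], [2,4,6], [2,6,9], [2,7,8], [2,8,9], [3,4,8], [3,8,9], [4,5,8], [5,6,7], [5,6,9], [5,7,8]

giving chain groups C_0 ≅ Z^9, C_1 ≅ Z^27, C_2 ≅ Z^18.

Boundary ∂_1: C_1 → C_0 sends each edge [p,q] (with p < q) to q − p. For instance
  ∂[2,6] = [6] − [2].
As a 9×27 matrix over Z this has rank 8, with invariant factors (1,1,1,1,1,1,1,1).

Boundary ∂_2: C_2 → C_1 maps a triangle to the signed sum of its edges. For instance
  ∂[1,3,9] = [3,9] − [1,9] + [1,3],
  ∂[2,3,4] = [3,4] − [2,4] + [2,3].
This gives a 27×18 integer matrix of rank 18; reducing to Smith normal form yields diagonal entries (1,1,1,1,1,1,1,1,1,1,1,1,1,1,1,1,1,2).

Now H_k = ker ∂_k / im ∂_{k+1}, so:

  H_0: rank C_0 − rank ∂_1 = 9 − 8 = 1, and the invariant factors of ∂_1 are all 1, so H_0 ≅ Z.
  H_1: rank ker ∂_1 − rank ∂_2 = (27 − 8) − 18 = 1, and ∂_2 has invariant factor 2 > 1, so H_1 ≅ Z ⊕ Z/2.
  H_2: rank ker ∂_2 − rank ∂_3 = (18 − 18) − 0 = 0, and there is no ∂_3, so H_2 ≅ 0.

As a check, the Euler characteristic is 9 − 27 + 18 = 0, which agrees with 1 − 1 + 0 = 0.

Hence the Betti numbers are b_0 = 1, b_1 = 1, b_2 = 0.

b_0 = 1, b_1 = 1, b_2 = 0.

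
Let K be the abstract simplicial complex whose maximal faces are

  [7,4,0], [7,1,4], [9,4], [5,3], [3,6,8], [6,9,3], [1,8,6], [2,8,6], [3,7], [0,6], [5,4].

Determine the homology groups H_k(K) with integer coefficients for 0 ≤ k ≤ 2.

H_0 = Z,  H_1 = Z^4,  H_2 = 0.

Take the total order 0 < 1 < 2 < 3 < 4 < 5 < 6 < 7 < 8 < 9 on the vertex set. Then K (dimension 2) consists of the simplices:

  0-simplices (10): [0], [1], [2], [3], [4], [5], [6], [7], [8], [9]
  1-simplices (19): [0,4], [0,6], [0,7], [1,4], [1,6], [1,7], [1,8], [2,6], [2,8], [3,5], [3,6], [3,7], [3,8], [3,9], [4,5], [4,7], [4,9], [6,8], [6,9]
  2-simplices (6): [0,4,7], [1,4,7], [1,6,8], [2,6,8], [3,6,8], [3,6,9]

giving chain groups C_0 ≅ Z^10, C_1 ≅ Z^19, C_2 ≅ Z^6.

The boundary map ∂_1: C_1 → C_0 sends each edge [p,q] (with p < q) to q − p. For instance
  ∂[3,7] = [7] − [3].
The 10×19 boundary matrix has rank 9 and Smith normal form diag(1,1,1,1,1,1,1,1,1).

The boundary map ∂_2: C_2 → C_1 acts by ∂[p,q,r] = [q,r] − [p,r] + [p,q]. For instance
  ∂[3,6,9] = [6,9] − [3,9] + [3,6],
  ∂[3,6,8] = [6,8] − [3,8] + [3,6].
As a 19×6 matrix over Z this has rank 6, with invariant factors (1,1,1,1,1,1).

Now H_k = ker ∂_k / im ∂_{k+1}, so:

  H_0: rank C_0 − rank ∂_1 = 10 − 9 = 1, and the invariant factors of ∂_1 are all 1, so H_0 = Z.
  H_1: rank ker ∂_1 − rank ∂_2 = (19 − 9) − 6 = 4, and the invariant factors of ∂_2 are all 1, so H_1 = Z^4.
  H_2: rank ker ∂_2 − rank ∂_3 = (6 − 6) − 0 = 0, and there is no ∂_3, so H_2 = 0.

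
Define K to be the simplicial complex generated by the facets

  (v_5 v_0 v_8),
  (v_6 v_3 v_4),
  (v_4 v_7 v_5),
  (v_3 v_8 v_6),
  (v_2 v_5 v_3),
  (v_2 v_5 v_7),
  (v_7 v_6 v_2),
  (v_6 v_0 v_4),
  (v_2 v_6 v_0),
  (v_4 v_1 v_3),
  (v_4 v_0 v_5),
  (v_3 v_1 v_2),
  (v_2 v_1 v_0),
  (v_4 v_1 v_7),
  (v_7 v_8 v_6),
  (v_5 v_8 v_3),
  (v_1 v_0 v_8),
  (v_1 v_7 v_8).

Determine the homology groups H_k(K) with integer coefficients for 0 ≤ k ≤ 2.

H_0 ≅ Z,  H_1 ≅ Z^2,  H_2 ≅ Z.

We work with the vertex ordering v_0 < v_1 < v_2 < v_3 < v_4 < v_5 < v_6 < v_7 < v_8. The simplices of K, each written with vertices in increasing order, are:

  0-simplices (9): [v_0], [v_1], [v_2], [v_3], [v_4], [v_5], [v_6], [v_7], [v_8]
  1-simplices (27): (27 of them)
  2-simplices (18): (18 of them)

so the chain groups are C_0 ≅ Z^9, C_1 ≅ Z^27, C_2 ≅ Z^18.

Boundary ∂_1: C_1 → C_0 maps an edge to its endpoints' difference, ∂[p,q] = q − p. For instance
  ∂[v_0,v_6] = [v_6] − [v_0].
As a 9×27 matrix over Z this has rank 8, with invariant factors (1,1,1,1,1,1,1,1).

Boundary ∂_2: C_2 → C_1 acts by ∂[p,q,r] = [q,r] − [p,r] + [p,q]. For instance
  ∂[v_4,v_5,v_7] = [v_5,v_7] − [v_4,v_7] + [v_4,v_5],
  ∂[v_0,v_5,v_8] = [v_5,v_8] − [v_0,v_8] + [v_0,v_5].
This gives a 27×18 integer matrix of rank 17; reducing to Smith normal form yields diagonal entries (1,1,1,1,1,1,1,1,1,1,1,1,1,1,1,1,1).

Computing H_k = (kernel of ∂_k) / (image of ∂_{k+1}):

  H_0: rank C_0 − rank ∂_1 = 9 − 8 = 1, and the invariant factors of ∂_1 are all 1, so H_0 = Z.
  H_1: rank ker ∂_1 − rank ∂_2 = (27 − 8) − 17 = 2, and the invariant factors of ∂_2 are all 1, so H_1 = Z^2.
  H_2: rank ker ∂_2 − rank ∂_3 = (18 − 17) − 0 = 1, and there is no ∂_3, so H_2 = Z.

As a check, the Euler characteristic is 9 − 27 + 18 = 0, which agrees with 1 − 2 + 1 = 0.
(K is a triangulation of the torus T^2.)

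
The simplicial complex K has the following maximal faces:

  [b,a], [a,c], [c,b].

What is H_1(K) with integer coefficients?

H_1 ≅ Z.

Fix the vertex order a < b < c and write every simplex with vertices in increasing order. Then dim K = 1 and the simplices of K are:

  0-simplices (3): a, b, c
  1-simplices (3): ab, ac, bc

Hence C_0 ≅ Z^3, C_1 ≅ Z^3.

Boundary ∂_1: C_1 → C_0 sends each edge [p,q] (with p < q) to q − p.
The 3×3 boundary matrix has rank 2 and Smith normal form diag(1,1).

Now H_k = ker ∂_k / im ∂_{k+1}, so:

  H_1: rank ker ∂_1 − rank ∂_2 = (3 − 2) − 0 = 1, and there is no ∂_2, so H_1 ≅ Z.

(K is a triangulation of the circle S^1.)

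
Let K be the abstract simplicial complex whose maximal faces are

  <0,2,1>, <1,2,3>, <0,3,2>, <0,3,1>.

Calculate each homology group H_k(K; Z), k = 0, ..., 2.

H_0 ≅ Z,  H_1 = 0,  H_2 ≅ Z.

Order the vertices as 0 < 1 < 2 < 3. Listing each simplex with vertices in this order, K has dimension 2 with simplices:

  0-simplices (4): [0], [1], [2], [3]
  1-simplices (6): [0,1], [0,2], [0,3], [1,2], [1,3], [2,3]
  2-simplices (4): [0,1,2], [0,1,3], [0,2,3], [1,2,3]

Hence C_0 ≅ Z^4, C_1 ≅ Z^6, C_2 ≅ Z^4.

∂_1: C_1 → C_0 is given by ∂[p,q] = [q] − [p]. For instance
  ∂[0,3] = [3] − [0].
As a 4×6 matrix over Z this has rank 3, with invariant factors (1,1,1).

The boundary map ∂_2: C_2 → C_1 maps a triangle to the signed sum of its edges. For instance
  ∂[0,2,3] = [2,3] − [0,3] + [0,2],
  ∂[0,1,3] = [1,3] − [0,3] + [0,1].
This gives a 6×4 integer matrix of rank 3; reducing to Smith normal form yields diagonal entries (1,1,1).

Now H_k = ker ∂_k / im ∂_{k+1}, so:

  H_0: rank C_0 − rank ∂_1 = 4 − 3 = 1, and the invariant factors of ∂_1 are all 1, so H_0 = Z.
  H_1: rank ker ∂_1 − rank ∂_2 = (6 − 3) − 3 = 0, and the invariant factors of ∂_2 are all 1, so H_1 = 0.
  H_2: rank ker ∂_2 − rank ∂_3 = (4 − 3) − 0 = 1, and there is no ∂_3, so H_2 = Z.

As a check, the Euler characteristic is 4 − 6 + 4 = 2, which agrees with 1 − 0 + 1 = 2.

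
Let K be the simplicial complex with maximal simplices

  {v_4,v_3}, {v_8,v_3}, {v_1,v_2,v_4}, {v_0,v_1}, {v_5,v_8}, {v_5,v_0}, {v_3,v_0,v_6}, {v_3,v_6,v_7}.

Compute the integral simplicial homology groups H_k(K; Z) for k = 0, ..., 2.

H_0 = Z,  H_1 = Z^2,  H_2 = 0.

K has 9 vertices, 13 edges, 3 triangles.
rank ∂_0 = 0, rank ∂_1 = 8 ⇒ b_0 = 9 − 0 − 8 = 1; all invariant factors of ∂_1 are 1 so no torsion. So H_0 ≅ Z.
rank ∂_1 = 8, rank ∂_2 = 3 ⇒ b_1 = 13 − 8 − 3 = 2; all invariant factors of ∂_2 are 1 so no torsion. So H_1 ≅ Z^2.
rank ∂_2 = 3, rank ∂_3 = 0 ⇒ b_2 = 3 − 3 − 0 = 0. So H_2 ≅ 0.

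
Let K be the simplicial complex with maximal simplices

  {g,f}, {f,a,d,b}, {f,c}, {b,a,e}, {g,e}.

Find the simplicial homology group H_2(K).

H_2 ≅ 0.

Fix the vertex order a < b < c < d < e < f < g and write every simplex with vertices in increasing order. Then dim K = 3 and the simplices of K are:

  0-simplices (7): a, b, c, d, e, f, g
  1-simplices (11): ab, ad, ae, af, bd, be, bf, cf, df, eg, fg
  2-simplices (5): abd, abe, abf, adf, bdf
  3-simplices (1): abdf

giving chain groups C_0 ≅ Z^7, C_1 ≅ Z^11, C_2 ≅ Z^5, C_3 ≅ Z^1.

Boundary ∂_1: C_1 → C_0 sends each edge [p,q] (with p < q) to q − p. For instance
  ∂af = f − a.
As a 7×11 matrix over Z this has rank 6, with invariant factors (1,1,1,1,1,1).

∂_2: C_2 → C_1 acts by ∂[p,q,r] = [q,r] − [p,r] + [p,q]. For instance
  ∂abd = bd − ad + ab,
  ∂bdf = df − bf + bd.
As a 11×5 matrix over Z this has rank 4, with invariant factors (1,1,1,1).

∂_3: C_3 → C_2 sends each 3-simplex σ to the alternating sum Σ_i (−1)^i (σ with its i-th vertex removed). For instance
  ∂abdf = bdf − adf + abf − abd.
The resulting 5×1 matrix has rank 1, and its Smith normal form has invariant factors (1).

Now H_k = ker ∂_k / im ∂_{k+1}, so:

  H_2: rank ker ∂_2 − rank ∂_3 = (5 − 4) − 1 = 0, and the invariant factors of ∂_3 are all 1, so H_2 = 0.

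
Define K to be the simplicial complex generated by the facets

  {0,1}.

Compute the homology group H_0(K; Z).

K has 2 vertices, 1 edge.
rank ∂_0 = 0, rank ∂_1 = 1 ⇒ b_0 = 2 − 0 − 1 = 1; all invariant factors of ∂_1 are 1 so no torsion. So H_0 = Z.

H_0 = Z.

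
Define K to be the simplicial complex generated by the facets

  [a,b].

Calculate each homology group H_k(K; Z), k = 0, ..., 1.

H_0 = Z,  H_1 = 0.

Take the total order a < b on the vertex set. Then K (dimension 1) consists of the simplices:

  0-simplices (2): a, b
  1-simplices (1): ab

so the chain groups are C_0 ≅ Z^2, C_1 ≅ Z^1.

The boundary map ∂_1: C_1 → C_0 maps an edge to its endpoints' difference, ∂[p,q] = q − p. For instance
  ∂ab = b − a.
As a 2×1 matrix over Z this has rank 1, with invariant factors (1).

From H_k ≅ ker(∂_k) / im(∂_{k+1}) we obtain:

  H_0: rank C_0 − rank ∂_1 = 2 − 1 = 1, and the invariant factors of ∂_1 are all 1, so H_0 = Z.
  H_1: rank ker ∂_1 − rank ∂_2 = (1 − 1) − 0 = 0, and there is no ∂_2, so H_1 = 0.

(K is a triangulation of the 1-simplex.)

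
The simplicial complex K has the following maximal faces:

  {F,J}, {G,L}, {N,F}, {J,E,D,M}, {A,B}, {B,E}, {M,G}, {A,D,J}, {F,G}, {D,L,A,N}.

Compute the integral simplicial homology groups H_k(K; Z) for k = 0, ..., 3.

We work with the vertex ordering A < B < D < E < F < G < J < L < M < N. The simplices of K, each written with vertices in increasing order, are:

  0-simplices (10): A, B, D, E, F, G, J, L, M, N
  1-simplices (20): AB, AD, AJ, AL, AN, BE, DE, DJ, DL, DM, DN, EJ, EM, FG, FJ, FN, GL, GM, JM, LN
  2-simplices (9): ADJ, ADL, ADN, ALN, DEJ, DEM, DJM, DLN, EJM
  3-simplices (2): ADLN, DEJM

giving chain groups C_0 ≅ Z^10, C_1 ≅ Z^20, C_2 ≅ Z^9, C_3 ≅ Z^2.

∂_1: C_1 → C_0 maps an edge to its endpoints' difference, ∂[p,q] = q − p. For instance
  ∂AD = D − A.
The resulting 10×20 matrix has rank 9, and its Smith normal form has invariant factors (1,1,1,1,1,1,1,1,1).

Boundary ∂_2: C_2 → C_1 acts by ∂[p,q,r] = [q,r] − [p,r] + [p,q]. For instance
  ∂DLN = LN − DN + DL,
  ∂DEJ = EJ − DJ + DE.
As a 20×9 matrix over Z this has rank 7, with invariant factors (1,1,1,1,1,1,1).

∂_3: C_3 → C_2 sends each 3-simplex σ to the alternating sum Σ_i (−1)^i (σ with its i-th vertex removed). For instance
  ∂ADLN = DLN − ALN + ADN − ADL,
  ∂DEJM = EJM − DJM + DEM − DEJ.
As a 9×2 matrix over Z this has rank 2, with invariant factors (1,1).

Reading off H_k = ker ∂_k / im ∂_{k+1}:

  H_0: rank C_0 − rank ∂_1 = 10 − 9 = 1, and the invariant factors of ∂_1 are all 1, so H_0 = Z.
  H_1: rank ker ∂_1 − rank ∂_2 = (20 − 9) − 7 = 4, and the invariant factors of ∂_2 are all 1, so H_1 = Z^4.
  H_2: rank ker ∂_2 − rank ∂_3 = (9 − 7) − 2 = 0, and the invariant factors of ∂_3 are all 1, so H_2 = 0.
  H_3: rank ker ∂_3 − rank ∂_4 = (2 − 2) − 0 = 0, and there is no ∂_4, so H_3 = 0.

As a check, the Euler characteristic is 10 − 20 + 9 − 2 = -3, which agrees with 1 − 4 + 0 − 0 = -3.

H_0 = Z,  H_1 = Z^4,  H_2 = 0,  H_3 = 0.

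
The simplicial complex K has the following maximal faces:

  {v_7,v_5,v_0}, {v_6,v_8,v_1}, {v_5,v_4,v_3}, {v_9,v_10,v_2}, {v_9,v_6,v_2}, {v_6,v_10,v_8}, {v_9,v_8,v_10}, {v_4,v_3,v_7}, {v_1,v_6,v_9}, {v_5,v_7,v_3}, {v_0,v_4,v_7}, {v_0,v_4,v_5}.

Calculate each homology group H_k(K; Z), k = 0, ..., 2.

H_0 ≅ Z^2,  H_1 ≅ Z,  H_2 ≅ Z.

Order the vertices as v_0 < v_1 < v_2 < v_3 < v_4 < v_5 < v_6 < v_7 < v_8 < v_9 < v_10. Listing each simplex with vertices in this order, K has dimension 2 with simplices:

  0-simplices (11): [v_0], [v_1], [v_2], [v_3], [v_4], [v_5], [v_6], [v_7], [v_8], [v_9], [v_10]
  1-simplices (21): (21 of them)
  2-simplices (12): (12 of them)

Hence C_0 ≅ Z^11, C_1 ≅ Z^21, C_2 ≅ Z^12.

Boundary ∂_1: C_1 → C_0 sends each edge [p,q] (with p < q) to q − p.
This gives a 11×21 integer matrix of rank 9; reducing to Smith normal form yields diagonal entries (1,1,1,1,1,1,1,1,1).

∂_2: C_2 → C_1 maps a triangle to the signed sum of its edges. For instance
  ∂[v_0,v_5,v_7] = [v_5,v_7] − [v_0,v_7] + [v_0,v_5],
  ∂[v_3,v_4,v_7] = [v_4,v_7] − [v_3,v_7] + [v_3,v_4].
This gives a 21×12 integer matrix of rank 11; reducing to Smith normal form yields diagonal entries (1,1,1,1,1,1,1,1,1,1,1).

Now H_k = ker ∂_k / im ∂_{k+1}, so:

  H_0: rank C_0 − rank ∂_1 = 11 − 9 = 2, and the invariant factors of ∂_1 are all 1, so H_0 ≅ Z^2.
  H_1: rank ker ∂_1 − rank ∂_2 = (21 − 9) − 11 = 1, and the invariant factors of ∂_2 are all 1, so H_1 ≅ Z.
  H_2: rank ker ∂_2 − rank ∂_3 = (12 − 11) − 0 = 1, and there is no ∂_3, so H_2 ≅ Z.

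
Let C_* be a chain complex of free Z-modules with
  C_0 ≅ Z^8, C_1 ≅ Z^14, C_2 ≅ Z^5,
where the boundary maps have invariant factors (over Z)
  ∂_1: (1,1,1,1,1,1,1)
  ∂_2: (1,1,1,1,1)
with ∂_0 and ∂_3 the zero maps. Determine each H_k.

H_0: b_0 = 8 − 0 − 7 = 1; torsion from ∂_1 factors > 1: none. So H_0 ≅ Z.
H_1: b_1 = 14 − 7 − 5 = 2; torsion from ∂_2 factors > 1: none. So H_1 ≅ Z^2.
H_2: b_2 = 5 − 5 − 0 = 0; torsion from ∂_3 factors > 1: none. So H_2 ≅ 0.

H_0 ≅ Z,  H_1 ≅ Z^2,  H_2 = 0.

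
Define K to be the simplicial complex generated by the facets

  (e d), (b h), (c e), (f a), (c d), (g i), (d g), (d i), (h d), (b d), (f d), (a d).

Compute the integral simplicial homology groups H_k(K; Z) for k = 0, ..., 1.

H_0 = Z,  H_1 = Z^4.

Order the vertices as a < b < c < d < e < f < g < h < i. Listing each simplex with vertices in this order, K has dimension 1 with simplices:

  0-simplices (9): a, b, c, d, e, f, g, h, i
  1-simplices (12): ad, af, bd, bh, cd, ce, de, df, dg, dh, di, gi

Hence C_0 ≅ Z^9, C_1 ≅ Z^12.

∂_1: C_1 → C_0 maps an edge to its endpoints' difference, ∂[p,q] = q − p.
This gives a 9×12 integer matrix of rank 8; reducing to Smith normal form yields diagonal entries (1,1,1,1,1,1,1,1).

Now H_k = ker ∂_k / im ∂_{k+1}, so:

  H_0: rank C_0 − rank ∂_1 = 9 − 8 = 1, and the invariant factors of ∂_1 are all 1, so H_0 ≅ Z.
  H_1: rank ker ∂_1 − rank ∂_2 = (12 − 8) − 0 = 4, and there is no ∂_2, so H_1 ≅ Z^4.

As a check, the Euler characteristic is 9 − 12 = -3, which agrees with 1 − 4 = -3.
(K is a triangulation of a wedge of 4 circles.)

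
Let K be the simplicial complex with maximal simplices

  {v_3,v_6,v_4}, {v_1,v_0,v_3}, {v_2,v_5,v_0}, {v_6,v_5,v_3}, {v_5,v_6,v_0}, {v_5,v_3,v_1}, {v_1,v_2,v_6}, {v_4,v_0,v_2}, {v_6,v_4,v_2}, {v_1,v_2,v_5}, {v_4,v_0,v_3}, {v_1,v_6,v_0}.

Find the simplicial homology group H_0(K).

H_0 ≅ Z.

Fix the vertex order v_0 < v_1 < v_2 < v_3 < v_4 < v_5 < v_6 and write every simplex with vertices in increasing order. Then dim K = 2 and the simplices of K are:

  0-simplices (7): [v_0], [v_1], [v_2], [v_3], [v_4], [v_5], [v_6]
  1-simplices (18): (18 of them)
  2-simplices (12): (12 of them)

so the chain groups are C_0 ≅ Z^7, C_1 ≅ Z^18, C_2 ≅ Z^12.

∂_1: C_1 → C_0 sends each edge [p,q] (with p < q) to q − p. For instance
  ∂[v_0,v_5] = [v_5] − [v_0].
The resulting 7×18 matrix has rank 6, and its Smith normal form has invariant factors (1,1,1,1,1,1).

The boundary map ∂_2: C_2 → C_1 maps a triangle to the signed sum of its edges. For instance
  ∂[v_0,v_1,v_6] = [v_1,v_6] − [v_0,v_6] + [v_0,v_1],
  ∂[v_0,v_2,v_5] = [v_2,v_5] − [v_0,v_5] + [v_0,v_2].
This gives a 18×12 integer matrix of rank 12; reducing to Smith normal form yields diagonal entries (1,1,1,1,1,1,1,1,1,1,1,2).

Now H_k = ker ∂_k / im ∂_{k+1}, so:

  H_0: rank C_0 − rank ∂_1 = 7 − 6 = 1, and the invariant factors of ∂_1 are all 1, so H_0 = Z.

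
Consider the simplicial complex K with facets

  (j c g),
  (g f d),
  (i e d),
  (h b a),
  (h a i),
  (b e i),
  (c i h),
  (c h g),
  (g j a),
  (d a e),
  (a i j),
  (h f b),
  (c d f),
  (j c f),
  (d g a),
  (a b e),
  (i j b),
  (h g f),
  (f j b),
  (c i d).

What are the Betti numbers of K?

b_0 = 1, b_1 = 1, b_2 = 0.

Take the total order a < b < c < d < e < f < g < h < i < j on the vertex set. Then K (dimension 2) consists of the simplices:

  0-simplices (10): a, b, c, d, e, f, g, h, i, j
  1-simplices (30): ab, ad, ae, ag, ah, ai, aj, be, bf, bh, bi, bj, cd, cf, cg, ch, ci, cj, de, df, dg, di, ei, fg, fh, fj, gh, gj, hi, ij
  2-simplices (20): abe, abh, ade, adg, agj, ahi, aij, bei, bfh, bfj, bij, cdf, cdi, cfj, cgh, cgj, chi, dei, dfg, fgh

giving chain groups C_0 ≅ Z^10, C_1 ≅ Z^30, C_2 ≅ Z^20.

∂_1: C_1 → C_0 sends each edge [p,q] (with p < q) to q − p. For instance
  ∂hi = i − h.
As a 10×30 matrix over Z this has rank 9, with invariant factors (1,1,1,1,1,1,1,1,1).

∂_2: C_2 → C_1 acts by ∂[p,q,r] = [q,r] − [p,r] + [p,q]. For instance
  ∂bfj = fj − bj + bf,
  ∂cfj = fj − cj + cf.
The 30×20 boundary matrix has rank 20 and Smith normal form diag(1,1,1,1,1,1,1,1,1,1,1,1,1,1,1,1,1,1,1,2).

Reading off H_k = ker ∂_k / im ∂_{k+1}:

  H_0: rank C_0 − rank ∂_1 = 10 − 9 = 1, and the invariant factors of ∂_1 are all 1, so H_0 ≅ Z.
  H_1: rank ker ∂_1 − rank ∂_2 = (30 − 9) − 20 = 1, and ∂_2 has invariant factor 2 > 1, so H_1 ≅ Z ⊕ Z_2.
  H_2: rank ker ∂_2 − rank ∂_3 = (20 − 20) − 0 = 0, and there is no ∂_3, so H_2 ≅ 0.

Hence the Betti numbers are b_0 = 1, b_1 = 1, b_2 = 0.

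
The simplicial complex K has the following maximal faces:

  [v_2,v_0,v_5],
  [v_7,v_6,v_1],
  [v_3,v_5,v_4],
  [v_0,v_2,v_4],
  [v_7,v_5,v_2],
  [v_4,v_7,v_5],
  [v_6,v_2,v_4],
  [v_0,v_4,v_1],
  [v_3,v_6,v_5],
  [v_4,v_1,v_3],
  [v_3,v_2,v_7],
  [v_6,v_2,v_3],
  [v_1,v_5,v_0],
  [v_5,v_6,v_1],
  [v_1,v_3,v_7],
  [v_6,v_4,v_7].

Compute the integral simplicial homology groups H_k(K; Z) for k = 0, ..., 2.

H_0 ≅ Z,  H_1 ≅ Z^2,  H_2 ≅ Z.

Fix the vertex order v_0 < v_1 < v_2 < v_3 < v_4 < v_5 < v_6 < v_7 and write every simplex with vertices in increasing order. Then dim K = 2 and the simplices of K are:

  0-simplices (8): [v_0], [v_1], [v_2], [v_3], [v_4], [v_5], [v_6], [v_7]
  1-simplices (24): (24 of them)
  2-simplices (16): (16 of them)

giving chain groups C_0 ≅ Z^8, C_1 ≅ Z^24, C_2 ≅ Z^16.

Boundary ∂_1: C_1 → C_0 is given by ∂[p,q] = [q] − [p].
The resulting 8×24 matrix has rank 7, and its Smith normal form has invariant factors (1,1,1,1,1,1,1).

The boundary map ∂_2: C_2 → C_1 sends each 2-simplex [p,q,r] to [q,r] − [p,r] + [p,q]. For instance
  ∂[v_0,v_1,v_5] = [v_1,v_5] − [v_0,v_5] + [v_0,v_1],
  ∂[v_2,v_4,v_6] = [v_4,v_6] − [v_2,v_6] + [v_2,v_4].
As a 24×16 matrix over Z this has rank 15, with invariant factors (1,1,1,1,1,1,1,1,1,1,1,1,1,1,1).

Computing H_k = (kernel of ∂_k) / (image of ∂_{k+1}):

  H_0: rank C_0 − rank ∂_1 = 8 − 7 = 1, and the invariant factors of ∂_1 are all 1, so H_0 ≅ Z.
  H_1: rank ker ∂_1 − rank ∂_2 = (24 − 7) − 15 = 2, and the invariant factors of ∂_2 are all 1, so H_1 ≅ Z^2.
  H_2: rank ker ∂_2 − rank ∂_3 = (16 − 15) − 0 = 1, and there is no ∂_3, so H_2 ≅ Z.

As a check, the Euler characteristic is 8 − 24 + 16 = 0, which agrees with 1 − 2 + 1 = 0.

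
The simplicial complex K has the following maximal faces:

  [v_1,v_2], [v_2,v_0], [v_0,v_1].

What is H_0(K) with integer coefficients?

Order the vertices as v_0 < v_1 < v_2. Listing each simplex with vertices in this order, K has dimension 1 with simplices:

  0-simplices (3): [v_0], [v_1], [v_2]
  1-simplices (3): [v_0,v_1], [v_0,v_2], [v_1,v_2]

so the chain groups are C_0 ≅ Z^3, C_1 ≅ Z^3.

The boundary map ∂_1: C_1 → C_0 maps an edge to its endpoints' difference, ∂[p,q] = q − p. For instance
  ∂[v_0,v_2] = [v_2] − [v_0].
The 3×3 boundary matrix has rank 2 and Smith normal form diag(1,1).

From H_k ≅ ker(∂_k) / im(∂_{k+1}) we obtain:

  H_0: rank C_0 − rank ∂_1 = 3 − 2 = 1, and the invariant factors of ∂_1 are all 1, so H_0 ≅ Z.

H_0 = Z.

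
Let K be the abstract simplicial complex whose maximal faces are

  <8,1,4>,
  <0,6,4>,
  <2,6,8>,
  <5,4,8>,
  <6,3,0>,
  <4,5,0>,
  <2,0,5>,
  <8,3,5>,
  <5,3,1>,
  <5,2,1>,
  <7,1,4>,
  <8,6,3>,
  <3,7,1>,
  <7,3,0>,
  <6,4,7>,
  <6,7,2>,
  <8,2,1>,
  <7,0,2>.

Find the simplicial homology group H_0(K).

H_0 = Z.

We work with the vertex ordering 0 < 1 < 2 < 3 < 4 < 5 < 6 < 7 < 8. The simplices of K, each written with vertices in increasing order, are:

  0-simplices (9): [0], [1], [2], [3], [4], [5], [6], [7], [8]
  1-simplices (27): (27 of them)
  2-simplices (18): [0,2,5], [0,2,7], [0,3,6], [0,3,7], [0,4,5], [0,4,6], [1,2,5], [1,2,8], [1,3,5], [1,3,7], [1,4,7], [1,4,8], [2,6,7], [2,6,8], [3,5,8], [3,6,8], [4,5,8], [4,6,7]

giving chain groups C_0 ≅ Z^9, C_1 ≅ Z^27, C_2 ≅ Z^18.

The boundary map ∂_1: C_1 → C_0 sends each edge [p,q] (with p < q) to q − p.
As a 9×27 matrix over Z this has rank 8, with invariant factors (1,1,1,1,1,1,1,1).

Boundary ∂_2: C_2 → C_1 maps a triangle to the signed sum of its edges. For instance
  ∂[0,2,5] = [2,5] − [0,5] + [0,2],
  ∂[1,3,7] = [3,7] − [1,7] + [1,3].
This gives a 27×18 integer matrix of rank 18; reducing to Smith normal form yields diagonal entries (1,1,1,1,1,1,1,1,1,1,1,1,1,1,1,1,1,2).

Reading off H_k = ker ∂_k / im ∂_{k+1}:

  H_0: rank C_0 − rank ∂_1 = 9 − 8 = 1, and the invariant factors of ∂_1 are all 1, so H_0 = Z.

(K is a triangulation of the Klein bottle.)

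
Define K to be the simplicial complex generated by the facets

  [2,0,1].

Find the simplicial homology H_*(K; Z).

We work with the vertex ordering 0 < 1 < 2. The simplices of K, each written with vertices in increasing order, are:

  0-simplices (3): [0], [1], [2]
  1-simplices (3): [0,1], [0,2], [1,2]
  2-simplices (1): [0,1,2]

so the chain groups are C_0 ≅ Z^3, C_1 ≅ Z^3, C_2 ≅ Z^1.

The boundary map ∂_1: C_1 → C_0 sends each edge [p,q] (with p < q) to q − p. For instance
  ∂[1,2] = [2] − [1].
The resulting 3×3 matrix has rank 2, and its Smith normal form has invariant factors (1,1).

The boundary map ∂_2: C_2 → C_1 maps a triangle to the signed sum of its edges. For instance
  ∂[0,1,2] = [1,2] − [0,2] + [0,1].
The resulting 3×1 matrix has rank 1, and its Smith normal form has invariant factors (1).

Now H_k = ker ∂_k / im ∂_{k+1}, so:

  H_0: rank C_0 − rank ∂_1 = 3 − 2 = 1, and the invariant factors of ∂_1 are all 1, so H_0 ≅ Z.
  H_1: rank ker ∂_1 − rank ∂_2 = (3 − 2) − 1 = 0, and the invariant factors of ∂_2 are all 1, so H_1 ≅ 0.
  H_2: rank ker ∂_2 − rank ∂_3 = (1 − 1) − 0 = 0, and there is no ∂_3, so H_2 ≅ 0.

H_0 = Z,  H_1 = 0,  H_2 = 0.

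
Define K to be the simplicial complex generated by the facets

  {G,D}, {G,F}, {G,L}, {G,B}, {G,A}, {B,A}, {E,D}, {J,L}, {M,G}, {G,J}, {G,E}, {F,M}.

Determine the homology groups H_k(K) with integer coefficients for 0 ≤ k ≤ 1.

Order the vertices as A < B < D < E < F < G < J < L < M. Listing each simplex with vertices in this order, K has dimension 1 with simplices:

  0-simplices (9): A, B, D, E, F, G, J, L, M
  1-simplices (12): AB, AG, BG, DE, DG, EG, FG, FM, GJ, GL, GM, JL

Hence C_0 ≅ Z^9, C_1 ≅ Z^12.

The boundary map ∂_1: C_1 → C_0 sends each edge [p,q] (with p < q) to q − p. For instance
  ∂BG = G − B.
As a 9×12 matrix over Z this has rank 8, with invariant factors (1,1,1,1,1,1,1,1).

From H_k ≅ ker(∂_k) / im(∂_{k+1}) we obtain:

  H_0: rank C_0 − rank ∂_1 = 9 − 8 = 1, and the invariant factors of ∂_1 are all 1, so H_0 = Z.
  H_1: rank ker ∂_1 − rank ∂_2 = (12 − 8) − 0 = 4, and there is no ∂_2, so H_1 = Z^4.

H_0 = Z,  H_1 = Z^4.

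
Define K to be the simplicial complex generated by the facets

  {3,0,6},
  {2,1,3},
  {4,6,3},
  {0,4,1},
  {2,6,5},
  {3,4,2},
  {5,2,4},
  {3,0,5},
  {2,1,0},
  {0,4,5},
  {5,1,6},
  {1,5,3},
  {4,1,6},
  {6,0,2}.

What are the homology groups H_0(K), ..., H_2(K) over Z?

H_0 = Z,  H_1 = Z^2,  H_2 = Z.

K has 7 vertices, 21 edges, 14 triangles.
rank ∂_0 = 0, rank ∂_1 = 6 ⇒ b_0 = 7 − 0 − 6 = 1; all invariant factors of ∂_1 are 1 so no torsion. So H_0 ≅ Z.
rank ∂_1 = 6, rank ∂_2 = 13 ⇒ b_1 = 21 − 6 − 13 = 2; all invariant factors of ∂_2 are 1 so no torsion. So H_1 ≅ Z^2.
rank ∂_2 = 13, rank ∂_3 = 0 ⇒ b_2 = 14 − 13 − 0 = 1. So H_2 ≅ Z.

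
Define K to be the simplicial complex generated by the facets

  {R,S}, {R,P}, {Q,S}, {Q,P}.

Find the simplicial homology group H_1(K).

Fix the vertex order P < Q < R < S and write every simplex with vertices in increasing order. Then dim K = 1 and the simplices of K are:

  0-simplices (4): P, Q, R, S
  1-simplices (4): PQ, PR, QS, RS

giving chain groups C_0 ≅ Z^4, C_1 ≅ Z^4.

∂_1: C_1 → C_0 sends each edge [p,q] (with p < q) to q − p.
The 4×4 boundary matrix has rank 3 and Smith normal form diag(1,1,1).

Now H_k = ker ∂_k / im ∂_{k+1}, so:

  H_1: rank ker ∂_1 − rank ∂_2 = (4 − 3) − 0 = 1, and there is no ∂_2, so H_1 = Z.

H_1 = Z.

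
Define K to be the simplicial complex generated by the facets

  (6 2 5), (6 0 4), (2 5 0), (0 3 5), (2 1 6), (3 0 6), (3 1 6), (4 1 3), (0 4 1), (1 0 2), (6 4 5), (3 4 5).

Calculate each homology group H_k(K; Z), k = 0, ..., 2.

H_0 ≅ Z,  H_1 ≅ Z/2,  H_2 = 0.

Fix the vertex order 0 < 1 < 2 < 3 < 4 < 5 < 6 and write every simplex with vertices in increasing order. Then dim K = 2 and the simplices of K are:

  0-simplices (7): [0], [1], [2], [3], [4], [5], [6]
  1-simplices (18): [0,1], [0,2], [0,3], [0,4], [0,5], [0,6], [1,2], [1,3], [1,4], [1,6], [2,5], [2,6], [3,4], [3,5], [3,6], [4,5], [4,6], [5,6]
  2-simplices (12): [0,1,2], [0,1,4], [0,2,5], [0,3,5], [0,3,6], [0,4,6], [1,2,6], [1,3,4], [1,3,6], [2,5,6], [3,4,5], [4,5,6]

so the chain groups are C_0 ≅ Z^7, C_1 ≅ Z^18, C_2 ≅ Z^12.

Boundary ∂_1: C_1 → C_0 is given by ∂[p,q] = [q] − [p]. For instance
  ∂[3,5] = [5] − [3].
The resulting 7×18 matrix has rank 6, and its Smith normal form has invariant factors (1,1,1,1,1,1).

The boundary map ∂_2: C_2 → C_1 sends each 2-simplex [p,q,r] to [q,r] − [p,r] + [p,q]. For instance
  ∂[0,4,6] = [4,6] − [0,6] + [0,4],
  ∂[1,3,4] = [3,4] − [1,4] + [1,3].
The 18×12 boundary matrix has rank 12 and Smith normal form diag(1,1,1,1,1,1,1,1,1,1,1,2).

Now H_k = ker ∂_k / im ∂_{k+1}, so:

  H_0: rank C_0 − rank ∂_1 = 7 − 6 = 1, and the invariant factors of ∂_1 are all 1, so H_0 = Z.
  H_1: rank ker ∂_1 − rank ∂_2 = (18 − 6) − 12 = 0, and ∂_2 has invariant factor 2 > 1, so H_1 = Z/2.
  H_2: rank ker ∂_2 − rank ∂_3 = (12 − 12) − 0 = 0, and there is no ∂_3, so H_2 = 0.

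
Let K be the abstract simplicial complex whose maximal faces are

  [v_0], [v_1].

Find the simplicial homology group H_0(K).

H_0 ≅ Z^2.

Order the vertices as v_0 < v_1. Listing each simplex with vertices in this order, K has dimension 0 with simplices:

  0-simplices (2): [v_0], [v_1]

giving chain groups C_0 ≅ Z^2.

Reading off H_k = ker ∂_k / im ∂_{k+1}:

  H_0: rank C_0 − rank ∂_1 = 2 − 0 = 2, and there is no ∂_1, so H_0 = Z^2.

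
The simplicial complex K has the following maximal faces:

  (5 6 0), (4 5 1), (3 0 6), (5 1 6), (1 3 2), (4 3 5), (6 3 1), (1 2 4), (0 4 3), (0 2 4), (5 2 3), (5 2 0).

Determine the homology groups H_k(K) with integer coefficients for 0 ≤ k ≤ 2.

H_0 ≅ Z,  H_1 ≅ Z/2,  H_2 = 0.

Take the total order 0 < 1 < 2 < 3 < 4 < 5 < 6 on the vertex set. Then K (dimension 2) consists of the simplices:

  0-simplices (7): [0], [1], [2], [3], [4], [5], [6]
  1-simplices (18): [0,2], [0,3], [0,4], [0,5], [0,6], [1,2], [1,3], [1,4], [1,5], [1,6], [2,3], [2,4], [2,5], [3,4], [3,5], [3,6], [4,5], [5,6]
  2-simplices (12): [0,2,4], [0,2,5], [0,3,4], [0,3,6], [0,5,6], [1,2,3], [1,2,4], [1,3,6], [1,4,5], [1,5,6], [2,3,5], [3,4,5]

Hence C_0 ≅ Z^7, C_1 ≅ Z^18, C_2 ≅ Z^12.

The boundary map ∂_1: C_1 → C_0 sends each edge [p,q] (with p < q) to q − p.
This gives a 7×18 integer matrix of rank 6; reducing to Smith normal form yields diagonal entries (1,1,1,1,1,1).

The boundary map ∂_2: C_2 → C_1 acts by ∂[p,q,r] = [q,r] − [p,r] + [p,q]. For instance
  ∂[1,2,3] = [2,3] − [1,3] + [1,2],
  ∂[1,3,6] = [3,6] − [1,6] + [1,3].
As a 18×12 matrix over Z this has rank 12, with invariant factors (1,1,1,1,1,1,1,1,1,1,1,2).

Reading off H_k = ker ∂_k / im ∂_{k+1}:

  H_0: rank C_0 − rank ∂_1 = 7 − 6 = 1, and the invariant factors of ∂_1 are all 1, so H_0 ≅ Z.
  H_1: rank ker ∂_1 − rank ∂_2 = (18 − 6) − 12 = 0, and ∂_2 has invariant factor 2 > 1, so H_1 ≅ Z/2.
  H_2: rank ker ∂_2 − rank ∂_3 = (12 − 12) − 0 = 0, and there is no ∂_3, so H_2 ≅ 0.

As a check, the Euler characteristic is 7 − 18 + 12 = 1, which agrees with 1 − 0 + 0 = 1.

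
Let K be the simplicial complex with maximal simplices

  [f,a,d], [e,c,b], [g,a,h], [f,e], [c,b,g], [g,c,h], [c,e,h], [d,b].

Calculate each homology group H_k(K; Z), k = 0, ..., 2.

Order the vertices as a < b < c < d < e < f < g < h. Listing each simplex with vertices in this order, K has dimension 2 with simplices:

  0-simplices (8): a, b, c, d, e, f, g, h
  1-simplices (15): ad, af, ag, ah, bc, bd, be, bg, ce, cg, ch, df, ef, eh, gh
  2-simplices (6): adf, agh, bce, bcg, ceh, cgh

giving chain groups C_0 ≅ Z^8, C_1 ≅ Z^15, C_2 ≅ Z^6.

Boundary ∂_1: C_1 → C_0 maps an edge to its endpoints' difference, ∂[p,q] = q − p. For instance
  ∂gh = h − g.
The 8×15 boundary matrix has rank 7 and Smith normal form diag(1,1,1,1,1,1,1).

Boundary ∂_2: C_2 → C_1 acts by ∂[p,q,r] = [q,r] − [p,r] + [p,q]. For instance
  ∂bcg = cg − bg + bc,
  ∂cgh = gh − ch + cg.
As a 15×6 matrix over Z this has rank 6, with invariant factors (1,1,1,1,1,1).

From H_k ≅ ker(∂_k) / im(∂_{k+1}) we obtain:

  H_0: rank C_0 − rank ∂_1 = 8 − 7 = 1, and the invariant factors of ∂_1 are all 1, so H_0 = Z.
  H_1: rank ker ∂_1 − rank ∂_2 = (15 − 7) − 6 = 2, and the invariant factors of ∂_2 are all 1, so H_1 = Z^2.
  H_2: rank ker ∂_2 − rank ∂_3 = (6 − 6) − 0 = 0, and there is no ∂_3, so H_2 = 0.

H_0 = Z,  H_1 = Z^2,  H_2 = 0.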